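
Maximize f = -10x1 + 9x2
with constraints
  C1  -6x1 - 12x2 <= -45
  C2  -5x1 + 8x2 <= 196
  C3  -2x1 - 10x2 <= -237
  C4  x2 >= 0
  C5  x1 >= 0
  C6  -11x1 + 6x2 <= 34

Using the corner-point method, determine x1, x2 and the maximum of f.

x1 = 452/29, x2 = 993/29, maximum f = 4417/29

Vertices and f = -10x1 + 9x2:
  (452/29, 993/29) → f = 4417/29
  (237/2, 0) → f = -1185
  (541/61, 2675/122) → f = 13255/122
The feasible region is unbounded (it extends along (1, 0), (8, 5)), but f strictly decreases along every unbounded feasible direction, so there is no improving ray and the maximum is attained at a vertex.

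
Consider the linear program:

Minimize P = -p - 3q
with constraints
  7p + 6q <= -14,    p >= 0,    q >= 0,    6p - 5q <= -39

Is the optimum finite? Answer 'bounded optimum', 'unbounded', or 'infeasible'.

The boundaries 7p + 6q = -14 and 6p - 5q = -39 meet at (-304/71, 189/71), but that point violates p ≥ 0. Every candidate vertex is excluded by some other constraint, so the feasible region is empty.

infeasible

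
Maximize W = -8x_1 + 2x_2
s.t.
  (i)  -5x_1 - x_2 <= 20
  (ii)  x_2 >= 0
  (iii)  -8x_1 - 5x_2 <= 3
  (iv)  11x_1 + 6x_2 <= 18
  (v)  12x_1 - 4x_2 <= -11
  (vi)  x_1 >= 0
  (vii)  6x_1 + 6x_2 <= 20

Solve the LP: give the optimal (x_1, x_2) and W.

Corner points and W = -8x_1 + 2x_2:
  (3/58, 337/116) → W = 313/58
  (0, 3) → W = 6
  (0, 11/4) → W = 11/2

The binding constraints are 11x_1 + 6x_2 = 18 and x_1 = 0.
Solving simultaneously gives x_1 = 0, x_2 = 3.

x_1 = 0, x_2 = 3, maximum W = 6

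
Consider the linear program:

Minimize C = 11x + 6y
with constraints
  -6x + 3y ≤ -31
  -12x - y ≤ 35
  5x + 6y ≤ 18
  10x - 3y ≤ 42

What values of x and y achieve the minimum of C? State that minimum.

Feasible corners and C = 11x + 6y:
  (-37/21, -97/7) → C = -2153/21
  (11/4, -29/6) → C = 5/4
  (-63/46, -427/23) → C = -5817/46

The binding constraints are -12x - y = 35 and 10x - 3y = 42.
Solving simultaneously gives x = -63/46, y = -427/23.

x = -63/46, y = -427/23, minimum C = -5817/46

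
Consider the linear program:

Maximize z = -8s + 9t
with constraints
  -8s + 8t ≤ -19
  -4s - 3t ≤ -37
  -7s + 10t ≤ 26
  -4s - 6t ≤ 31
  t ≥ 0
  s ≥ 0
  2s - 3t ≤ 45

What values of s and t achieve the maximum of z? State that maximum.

s = 199/12, t = 341/24, maximum z = -115/24

Feasible corners and z = -8s + 9t:
  (353/56, 55/14) → z = -211/14
  (199/12, 341/24) → z = -115/24
  (37/4, 0) → z = -74
  (45/2, 0) → z = -180
The feasible region is unbounded (it extends along (10, 7), (3, 2)), but z strictly decreases along every unbounded feasible direction, so there is no improving ray and the maximum is attained at a vertex.

At the optimal vertex, -8s + 8t = -19 and -7s + 10t = 26.
Solving simultaneously gives s = 199/12, t = 341/24.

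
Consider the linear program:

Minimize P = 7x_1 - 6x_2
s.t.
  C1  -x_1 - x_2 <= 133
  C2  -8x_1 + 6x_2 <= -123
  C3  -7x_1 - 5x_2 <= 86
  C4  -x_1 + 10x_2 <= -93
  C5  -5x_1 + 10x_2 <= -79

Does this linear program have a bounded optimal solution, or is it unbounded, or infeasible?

Feasible corners and P = 7x_1 - 6x_2:
  (579/2, -845/2) → P = 9123/2
  (99/82, -1549/82) → P = 9987/82
  (336/37, -621/74) → P = 4215/37
The feasible region has finitely many vertices and no improving ray; the minimum is 4215/37 at (336/37, -621/74).

bounded optimum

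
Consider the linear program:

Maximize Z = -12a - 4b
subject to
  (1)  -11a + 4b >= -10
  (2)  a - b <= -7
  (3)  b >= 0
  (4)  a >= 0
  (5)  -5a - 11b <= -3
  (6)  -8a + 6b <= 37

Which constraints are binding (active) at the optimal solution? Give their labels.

Vertices and Z = -12a - 4b:
  (38/7, 87/7) → Z = -804/7
  (104/17, 487/34) → Z = -2222/17
  (5/2, 19/2) → Z = -68

The maximum is at (5/2, 19/2). Substituting into each constraint, equality holds for (2) and (6); the remaining constraints have slack.

(2) and (6)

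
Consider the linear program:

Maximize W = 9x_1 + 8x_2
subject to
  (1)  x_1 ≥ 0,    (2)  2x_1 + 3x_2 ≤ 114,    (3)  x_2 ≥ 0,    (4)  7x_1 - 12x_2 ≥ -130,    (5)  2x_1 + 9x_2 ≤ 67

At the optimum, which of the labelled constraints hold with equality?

(3) and (5)

Extreme points and W = 9x_1 + 8x_2:
  (0, 0) → W = 0
  (0, 67/9) → W = 536/9
  (67/2, 0) → W = 603/2

The maximum is at (67/2, 0). Substituting into each constraint, equality holds for (3) and (5); the remaining constraints have slack.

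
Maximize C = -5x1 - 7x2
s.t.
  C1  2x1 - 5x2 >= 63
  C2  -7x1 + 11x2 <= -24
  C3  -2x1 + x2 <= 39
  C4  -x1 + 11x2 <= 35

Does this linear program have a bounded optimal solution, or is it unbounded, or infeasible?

unbounded

From the feasible point (-129/4, -51/2), moving in the direction (-1, -2) keeps every constraint satisfied while C increases without bound.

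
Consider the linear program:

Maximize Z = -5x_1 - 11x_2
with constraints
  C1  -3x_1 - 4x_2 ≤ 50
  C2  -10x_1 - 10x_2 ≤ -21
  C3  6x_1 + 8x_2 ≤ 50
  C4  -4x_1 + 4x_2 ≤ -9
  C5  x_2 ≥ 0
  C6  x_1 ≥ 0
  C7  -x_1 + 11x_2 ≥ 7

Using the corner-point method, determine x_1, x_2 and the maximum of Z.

x_1 = 127/40, x_2 = 37/40, maximum Z = -521/20

Extreme points and Z = -5x_1 - 11x_2:
  (34/7, 73/28) → Z = -1483/28
  (247/37, 46/37) → Z = -1741/37
  (127/40, 37/40) → Z = -521/20

The optimum lies where -4x_1 + 4x_2 = -9 and -x_1 + 11x_2 = 7.
Solving simultaneously gives x_1 = 127/40, x_2 = 37/40.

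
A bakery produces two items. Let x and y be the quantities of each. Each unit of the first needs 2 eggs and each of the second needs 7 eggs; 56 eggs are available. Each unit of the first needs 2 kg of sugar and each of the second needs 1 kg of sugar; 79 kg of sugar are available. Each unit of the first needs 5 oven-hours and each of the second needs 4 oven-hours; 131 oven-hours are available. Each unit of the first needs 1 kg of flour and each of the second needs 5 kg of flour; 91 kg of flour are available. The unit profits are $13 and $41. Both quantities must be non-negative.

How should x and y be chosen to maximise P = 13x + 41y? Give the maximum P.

x = 77/3, y = 2/3, maximum P = 361

The optimum lies where 2x + 7y = 56 and 5x + 4y = 131.
Solving simultaneously gives x = 77/3, y = 2/3.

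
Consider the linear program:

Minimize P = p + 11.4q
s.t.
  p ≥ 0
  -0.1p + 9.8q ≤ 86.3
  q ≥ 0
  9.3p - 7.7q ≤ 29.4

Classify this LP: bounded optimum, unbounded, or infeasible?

Vertices and P = p + 11.4q:
  (0, 863/98) → P = 49191/490
  (0, 0) → P = 0
  (13609/1291, 80553/9037) → P = 5067836/45185
  (98/31, 0) → P = 98/31
The feasible region has finitely many vertices and no improving ray; the minimum is 0 at (0, 0).

bounded optimum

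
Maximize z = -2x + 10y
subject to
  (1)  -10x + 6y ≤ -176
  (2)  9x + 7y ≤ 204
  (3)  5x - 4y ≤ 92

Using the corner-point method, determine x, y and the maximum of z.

x = 614/31, y = 114/31, maximum z = -88/31

Corner points and z = -2x + 10y:
  (614/31, 114/31) → z = -88/31
  (76/5, -4) → z = -352/5
  (1460/71, 192/71) → z = -1000/71

The binding constraints are -10x + 6y = -176 and 9x + 7y = 204.
Solving simultaneously gives x = 614/31, y = 114/31.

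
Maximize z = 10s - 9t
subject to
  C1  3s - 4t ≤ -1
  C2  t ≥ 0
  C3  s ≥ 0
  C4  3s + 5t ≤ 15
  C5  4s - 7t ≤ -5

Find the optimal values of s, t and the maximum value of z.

s = 80/41, t = 75/41, maximum z = 125/41

Corner points and z = 10s - 9t:
  (0, 3) → z = -27
  (0, 5/7) → z = -45/7
  (80/41, 75/41) → z = 125/41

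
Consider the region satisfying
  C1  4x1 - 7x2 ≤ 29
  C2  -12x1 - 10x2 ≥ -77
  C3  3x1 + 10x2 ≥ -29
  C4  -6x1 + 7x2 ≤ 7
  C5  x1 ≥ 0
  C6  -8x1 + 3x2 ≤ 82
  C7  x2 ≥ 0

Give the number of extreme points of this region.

4

Pairwise boundary intersections that survive every other constraint:
  (469/144, 91/24)
  (77/12, 0)
  (0, 1)
  (0, 0)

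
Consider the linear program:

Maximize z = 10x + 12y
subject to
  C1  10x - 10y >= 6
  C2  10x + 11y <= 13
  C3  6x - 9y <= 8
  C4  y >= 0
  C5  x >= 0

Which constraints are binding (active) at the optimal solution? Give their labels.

Extreme points and z = 10x + 12y:
  (14/15, 1/3) → z = 40/3
  (3/5, 0) → z = 6
  (13/10, 0) → z = 13

The maximum is at (14/15, 1/3). Substituting into each constraint, equality holds for C1 and C2; the remaining constraints have slack.

C1 and C2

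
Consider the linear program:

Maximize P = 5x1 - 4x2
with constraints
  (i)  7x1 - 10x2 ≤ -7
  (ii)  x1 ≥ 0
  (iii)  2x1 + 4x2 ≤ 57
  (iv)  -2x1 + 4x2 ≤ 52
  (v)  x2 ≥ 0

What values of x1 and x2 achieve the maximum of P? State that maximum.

Extreme points and P = 5x1 - 4x2:
  (0, 7/10) → P = -14/5
  (271/24, 413/48) → P = 529/24
  (0, 13) → P = -52
  (5/4, 109/8) → P = -193/4

The optimum lies where 7x1 - 10x2 = -7 and 2x1 + 4x2 = 57.
Solving simultaneously gives x1 = 271/24, x2 = 413/48.

x1 = 271/24, x2 = 413/48, maximum P = 529/24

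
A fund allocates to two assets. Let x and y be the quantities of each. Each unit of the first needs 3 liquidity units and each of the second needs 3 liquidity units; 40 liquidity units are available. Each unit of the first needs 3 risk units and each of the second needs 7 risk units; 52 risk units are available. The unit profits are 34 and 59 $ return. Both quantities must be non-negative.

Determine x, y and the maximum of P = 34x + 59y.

The optimum lies where 3x + 3y = 40 and 3x + 7y = 52.
Solving simultaneously gives x = 31/3, y = 3.

x = 31/3, y = 3, maximum P = 1585/3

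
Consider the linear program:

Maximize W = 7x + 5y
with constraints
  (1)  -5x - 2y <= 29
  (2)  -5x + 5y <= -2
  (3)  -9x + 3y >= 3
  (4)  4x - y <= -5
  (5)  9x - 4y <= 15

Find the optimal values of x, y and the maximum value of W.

Vertices and W = 7x + 5y:
  (-141/35, -31/7) → W = -1762/35
  (-3, -7) → W = -56
  (-9/5, -11/5) → W = -118/5

x = -9/5, y = -11/5, maximum W = -118/5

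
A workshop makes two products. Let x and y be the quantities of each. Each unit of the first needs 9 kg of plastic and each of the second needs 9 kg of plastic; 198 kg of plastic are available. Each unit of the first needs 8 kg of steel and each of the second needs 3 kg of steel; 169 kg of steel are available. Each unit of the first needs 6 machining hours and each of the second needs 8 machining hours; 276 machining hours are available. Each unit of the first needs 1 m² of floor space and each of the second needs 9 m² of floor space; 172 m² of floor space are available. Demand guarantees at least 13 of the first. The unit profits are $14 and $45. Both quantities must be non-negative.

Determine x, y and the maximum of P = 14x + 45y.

Corner points and P = 14x + 45y:
  (169/8, 0) → P = 1183/4
  (13, 0) → P = 182
  (103/5, 7/5) → P = 1757/5
  (13, 9) → P = 587

x = 13, y = 9, maximum P = 587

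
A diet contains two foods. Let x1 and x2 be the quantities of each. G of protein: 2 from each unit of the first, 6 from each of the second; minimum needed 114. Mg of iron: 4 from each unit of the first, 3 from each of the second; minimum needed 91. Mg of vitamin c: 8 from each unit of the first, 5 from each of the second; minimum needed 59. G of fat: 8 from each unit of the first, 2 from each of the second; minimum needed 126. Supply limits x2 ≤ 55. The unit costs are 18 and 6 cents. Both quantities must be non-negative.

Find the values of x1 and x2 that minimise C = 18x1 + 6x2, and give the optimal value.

The feasible region is unbounded (it extends along (1, 0)), but C strictly increases along every unbounded feasible direction, so there is no improving ray and the minimum is attained at a vertex.

The binding constraints are 2x1 + 6x2 = 114 and 8x1 + 2x2 = 126.
Solving simultaneously gives x1 = 12, x2 = 15.

x1 = 12, x2 = 15, minimum C = 306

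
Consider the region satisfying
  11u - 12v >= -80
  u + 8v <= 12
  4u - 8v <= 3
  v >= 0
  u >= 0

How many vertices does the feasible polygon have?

Intersecting each pair of boundary lines and keeping only the points that satisfy every inequality leaves:
  (3, 9/8)
  (0, 3/2)
  (3/4, 0)
  (0, 0)

4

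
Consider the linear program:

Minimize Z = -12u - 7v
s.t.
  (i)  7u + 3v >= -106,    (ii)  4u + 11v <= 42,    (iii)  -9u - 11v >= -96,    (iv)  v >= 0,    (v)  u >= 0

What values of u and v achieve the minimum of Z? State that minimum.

Corner points and Z = -12u - 7v:
  (21/2, 0) → Z = -126
  (0, 42/11) → Z = -294/11
  (0, 0) → Z = 0

u = 21/2, v = 0, minimum Z = -126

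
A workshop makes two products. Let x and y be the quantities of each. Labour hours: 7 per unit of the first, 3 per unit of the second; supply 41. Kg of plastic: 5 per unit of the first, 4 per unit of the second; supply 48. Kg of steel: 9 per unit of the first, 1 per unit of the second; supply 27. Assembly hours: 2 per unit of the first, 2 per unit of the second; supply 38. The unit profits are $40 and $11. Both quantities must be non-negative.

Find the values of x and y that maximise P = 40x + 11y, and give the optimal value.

x = 2, y = 9, maximum P = 179

Corner points and P = 40x + 11y:
  (0, 0) → P = 0
  (0, 12) → P = 132
  (3, 0) → P = 120
  (20/13, 131/13) → P = 2241/13
  (2, 9) → P = 179

The binding constraints are 7x + 3y = 41 and 9x + y = 27.
Solving simultaneously gives x = 2, y = 9.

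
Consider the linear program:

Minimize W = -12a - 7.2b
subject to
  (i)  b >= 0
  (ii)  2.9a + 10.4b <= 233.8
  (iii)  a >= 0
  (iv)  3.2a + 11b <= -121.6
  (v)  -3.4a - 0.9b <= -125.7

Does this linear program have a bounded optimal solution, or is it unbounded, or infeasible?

infeasible

The boundaries b = 0 and 2.9a + 10.4b = 233.8 meet at (2338/29, 0), but that point violates 3.2a + 11b ≤ -121.6. Every candidate vertex is excluded by some other constraint, so the feasible region is empty.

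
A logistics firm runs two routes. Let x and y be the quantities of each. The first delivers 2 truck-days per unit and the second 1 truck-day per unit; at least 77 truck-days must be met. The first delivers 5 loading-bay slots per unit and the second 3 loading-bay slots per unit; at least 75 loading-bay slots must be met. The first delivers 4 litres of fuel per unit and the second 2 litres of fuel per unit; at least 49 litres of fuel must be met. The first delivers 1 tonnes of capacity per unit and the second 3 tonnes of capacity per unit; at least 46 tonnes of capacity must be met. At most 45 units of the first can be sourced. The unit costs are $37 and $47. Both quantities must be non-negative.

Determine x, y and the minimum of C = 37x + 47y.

x = 37, y = 3, minimum C = 1510

Feasible corners and C = 37x + 47y:
  (0, 77) → C = 3619
  (37, 3) → C = 1510
  (45, 1/3) → C = 5042/3
The feasible region is unbounded (it extends along (0, 1)), but C strictly increases along every unbounded feasible direction, so there is no improving ray and the minimum is attained at a vertex.

The binding constraints are 2x + y = 77 and x + 3y = 46.
Solving simultaneously gives x = 37, y = 3.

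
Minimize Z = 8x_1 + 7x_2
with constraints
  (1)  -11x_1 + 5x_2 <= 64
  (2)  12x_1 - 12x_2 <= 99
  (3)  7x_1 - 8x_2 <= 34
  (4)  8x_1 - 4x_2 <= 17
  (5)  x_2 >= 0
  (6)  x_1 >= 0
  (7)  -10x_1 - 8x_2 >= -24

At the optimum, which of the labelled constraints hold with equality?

(5) and (6)

Vertices and Z = 8x_1 + 7x_2:
  (17/8, 0) → Z = 17
  (29/13, 11/52) → Z = 1005/52
  (0, 0) → Z = 0
  (0, 3) → Z = 21

The minimum is at (0, 0). Substituting into each constraint, equality holds for (5) and (6); the remaining constraints have slack.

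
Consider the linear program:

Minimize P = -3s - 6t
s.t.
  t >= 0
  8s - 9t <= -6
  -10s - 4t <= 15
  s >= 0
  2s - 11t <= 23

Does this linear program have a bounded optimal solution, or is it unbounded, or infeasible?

From the feasible point (0, 2/3), moving in the direction (0, 1) keeps every constraint satisfied while P decreases without bound.

unbounded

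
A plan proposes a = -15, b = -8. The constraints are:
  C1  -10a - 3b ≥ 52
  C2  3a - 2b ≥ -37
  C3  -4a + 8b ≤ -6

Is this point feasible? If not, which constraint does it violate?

Constraint C3: -4a + 8b = -4, which is not ≤ -6. All other constraints are satisfied.

not feasible — violates C3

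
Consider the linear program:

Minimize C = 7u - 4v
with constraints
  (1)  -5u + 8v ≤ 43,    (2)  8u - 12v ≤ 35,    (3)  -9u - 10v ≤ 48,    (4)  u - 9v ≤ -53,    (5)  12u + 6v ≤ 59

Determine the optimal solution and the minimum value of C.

The optimum lies where -5u + 8v = 43 and u - 9v = -53.
Solving simultaneously gives u = 1, v = 6.

u = 1, v = 6, minimum C = -17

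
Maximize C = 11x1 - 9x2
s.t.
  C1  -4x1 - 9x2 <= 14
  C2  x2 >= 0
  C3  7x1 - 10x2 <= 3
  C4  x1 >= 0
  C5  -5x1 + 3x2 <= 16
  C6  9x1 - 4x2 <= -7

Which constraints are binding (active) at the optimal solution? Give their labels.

C4 and C6

Corner points and C = 11x1 - 9x2:
  (0, 16/3) → C = -48
  (0, 7/4) → C = -63/4
  (43/7, 109/7) → C = -508/7

The maximum is at (0, 7/4). Substituting into each constraint, equality holds for C4 and C6; the remaining constraints have slack.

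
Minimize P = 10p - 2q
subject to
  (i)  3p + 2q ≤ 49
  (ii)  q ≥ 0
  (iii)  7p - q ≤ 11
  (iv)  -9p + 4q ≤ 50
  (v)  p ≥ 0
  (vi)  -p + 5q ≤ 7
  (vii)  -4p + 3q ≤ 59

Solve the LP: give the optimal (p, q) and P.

Extreme points and P = 10p - 2q:
  (11/7, 0) → P = 110/7
  (0, 0) → P = 0
  (31/17, 30/17) → P = 250/17
  (0, 7/5) → P = -14/5

At the optimal vertex, p = 0 and -p + 5q = 7.
Solving simultaneously gives p = 0, q = 7/5.

p = 0, q = 7/5, minimum P = -14/5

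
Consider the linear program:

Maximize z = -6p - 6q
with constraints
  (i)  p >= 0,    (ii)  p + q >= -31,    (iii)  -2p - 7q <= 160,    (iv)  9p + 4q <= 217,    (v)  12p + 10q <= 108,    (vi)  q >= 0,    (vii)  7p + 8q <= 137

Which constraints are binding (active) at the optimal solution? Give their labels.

(i) and (vi)

Extreme points and z = -6p - 6q:
  (0, 54/5) → z = -324/5
  (0, 0) → z = 0
  (9, 0) → z = -54

The maximum is at (0, 0). Substituting into each constraint, equality holds for (i) and (vi); the remaining constraints have slack.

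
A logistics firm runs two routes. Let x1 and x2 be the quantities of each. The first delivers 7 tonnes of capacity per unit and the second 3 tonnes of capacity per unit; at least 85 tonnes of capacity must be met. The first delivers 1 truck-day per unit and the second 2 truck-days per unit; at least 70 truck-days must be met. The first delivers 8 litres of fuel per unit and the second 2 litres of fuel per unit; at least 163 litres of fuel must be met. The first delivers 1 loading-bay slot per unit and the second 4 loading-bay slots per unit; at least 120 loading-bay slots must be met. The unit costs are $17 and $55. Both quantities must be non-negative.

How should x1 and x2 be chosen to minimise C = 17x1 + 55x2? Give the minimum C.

x1 = 20, x2 = 25, minimum C = 1715

The feasible region is unbounded (it extends along (0, 1), (1, 0)), but C strictly increases along every unbounded feasible direction, so there is no improving ray and the minimum is attained at a vertex.

At the optimal vertex, x1 + 2x2 = 70 and x1 + 4x2 = 120.
Solving simultaneously gives x1 = 20, x2 = 25.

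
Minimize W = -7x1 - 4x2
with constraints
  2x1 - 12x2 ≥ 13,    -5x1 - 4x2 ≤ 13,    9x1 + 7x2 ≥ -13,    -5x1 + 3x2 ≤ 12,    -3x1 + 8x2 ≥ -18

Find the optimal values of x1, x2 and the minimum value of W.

x1 = 28/5, x2 = -3/20, minimum W = -193/5

Vertices and W = -7x1 - 4x2:
  (-65/122, -143/122) → W = 1027/122
  (28/5, -3/20) → W = -193/5
  (22/93, -67/31) → W = 650/93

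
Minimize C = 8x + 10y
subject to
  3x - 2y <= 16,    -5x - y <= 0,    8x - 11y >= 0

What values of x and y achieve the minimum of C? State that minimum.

Extreme points and C = 8x + 10y:
  (16/13, -80/13) → C = -672/13
  (176/17, 128/17) → C = 2688/17
  (0, 0) → C = 0

The optimum lies where 3x - 2y = 16 and -5x - y = 0.
Solving simultaneously gives x = 16/13, y = -80/13.

x = 16/13, y = -80/13, minimum C = -672/13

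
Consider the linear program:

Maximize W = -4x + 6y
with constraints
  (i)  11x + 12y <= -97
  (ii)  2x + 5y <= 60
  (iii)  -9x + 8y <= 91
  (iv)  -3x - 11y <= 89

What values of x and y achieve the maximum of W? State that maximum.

x = -467/49, y = 32/49, maximum W = 2060/49

Feasible corners and W = -4x + 6y:
  (-467/49, 32/49) → W = 2060/49
  (1/85, -688/85) → W = -4132/85
  (-571/41, -176/41) → W = 1228/41

The binding constraints are 11x + 12y = -97 and -9x + 8y = 91.
Solving simultaneously gives x = -467/49, y = 32/49.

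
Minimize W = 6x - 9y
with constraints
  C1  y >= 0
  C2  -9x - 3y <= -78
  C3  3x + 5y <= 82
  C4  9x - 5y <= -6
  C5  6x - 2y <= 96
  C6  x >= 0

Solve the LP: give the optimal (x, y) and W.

x = 4, y = 14, minimum W = -102

Extreme points and W = 6x - 9y:
  (4, 14) → W = -102
  (31/6, 21/2) → W = -127/2
  (19/3, 63/5) → W = -377/5

The binding constraints are -9x - 3y = -78 and 3x + 5y = 82.
Solving simultaneously gives x = 4, y = 14.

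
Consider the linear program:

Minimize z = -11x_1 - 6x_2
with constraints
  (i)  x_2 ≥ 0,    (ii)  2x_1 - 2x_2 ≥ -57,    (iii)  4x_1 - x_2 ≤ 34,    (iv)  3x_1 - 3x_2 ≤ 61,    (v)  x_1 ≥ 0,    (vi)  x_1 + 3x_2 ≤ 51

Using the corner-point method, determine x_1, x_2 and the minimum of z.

Feasible corners and z = -11x_1 - 6x_2:
  (17/2, 0) → z = -187/2
  (0, 0) → z = 0
  (153/13, 170/13) → z = -2703/13
  (0, 17) → z = -102

x_1 = 153/13, x_2 = 170/13, minimum z = -2703/13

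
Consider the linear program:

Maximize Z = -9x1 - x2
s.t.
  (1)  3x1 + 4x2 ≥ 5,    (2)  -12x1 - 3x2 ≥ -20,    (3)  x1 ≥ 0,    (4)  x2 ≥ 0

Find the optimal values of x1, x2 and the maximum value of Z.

x1 = 0, x2 = 5/4, maximum Z = -5/4

At the optimal vertex, 3x1 + 4x2 = 5 and x1 = 0.
Solving simultaneously gives x1 = 0, x2 = 5/4.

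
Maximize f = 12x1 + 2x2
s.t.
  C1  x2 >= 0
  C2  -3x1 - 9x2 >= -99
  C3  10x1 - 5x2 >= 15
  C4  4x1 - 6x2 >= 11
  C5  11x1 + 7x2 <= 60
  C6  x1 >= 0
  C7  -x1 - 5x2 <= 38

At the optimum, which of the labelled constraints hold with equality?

Vertices and f = 12x1 + 2x2:
  (11/4, 0) → f = 33
  (60/11, 0) → f = 720/11
  (437/94, 119/94) → f = 2741/47

The maximum is at (60/11, 0). Substituting into each constraint, equality holds for C1 and C5; the remaining constraints have slack.

C1 and C5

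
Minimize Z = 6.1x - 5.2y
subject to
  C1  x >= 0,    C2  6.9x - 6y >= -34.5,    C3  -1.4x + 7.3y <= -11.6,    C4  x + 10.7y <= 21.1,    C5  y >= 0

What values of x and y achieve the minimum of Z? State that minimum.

x = 58/7, y = 0, minimum Z = 1769/35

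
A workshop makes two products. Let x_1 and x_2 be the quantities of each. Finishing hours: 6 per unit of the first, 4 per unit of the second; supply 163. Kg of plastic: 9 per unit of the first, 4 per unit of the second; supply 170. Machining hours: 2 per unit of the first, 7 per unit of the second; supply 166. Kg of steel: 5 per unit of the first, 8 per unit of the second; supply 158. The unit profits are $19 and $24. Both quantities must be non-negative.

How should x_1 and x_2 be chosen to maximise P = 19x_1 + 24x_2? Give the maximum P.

x_1 = 14, x_2 = 11, maximum P = 530

Feasible corners and P = 19x_1 + 24x_2:
  (0, 0) → P = 0
  (0, 79/4) → P = 474
  (170/9, 0) → P = 3230/9
  (14, 11) → P = 530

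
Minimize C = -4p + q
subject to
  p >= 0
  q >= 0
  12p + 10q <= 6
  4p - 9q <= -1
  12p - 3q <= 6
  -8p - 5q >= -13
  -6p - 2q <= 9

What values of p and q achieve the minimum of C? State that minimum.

p = 11/37, q = 9/37, minimum C = -35/37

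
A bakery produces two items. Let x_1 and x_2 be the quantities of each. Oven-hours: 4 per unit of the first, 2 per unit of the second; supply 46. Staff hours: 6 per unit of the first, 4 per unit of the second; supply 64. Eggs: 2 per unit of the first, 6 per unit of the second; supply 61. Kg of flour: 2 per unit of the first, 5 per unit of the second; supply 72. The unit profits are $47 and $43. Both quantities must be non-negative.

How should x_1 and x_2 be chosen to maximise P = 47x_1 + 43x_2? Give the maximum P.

Feasible corners and P = 47x_1 + 43x_2:
  (0, 0) → P = 0
  (0, 61/6) → P = 2623/6
  (32/3, 0) → P = 1504/3
  (5, 17/2) → P = 1201/2

x_1 = 5, x_2 = 17/2, maximum P = 1201/2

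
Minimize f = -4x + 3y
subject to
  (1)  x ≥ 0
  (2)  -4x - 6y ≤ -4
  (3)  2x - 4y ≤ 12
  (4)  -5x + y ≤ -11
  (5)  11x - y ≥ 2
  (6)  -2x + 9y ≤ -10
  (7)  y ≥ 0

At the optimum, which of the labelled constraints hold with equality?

Feasible corners and f = -4x + 3y:
  (34/5, 2/5) → f = -26
  (6, 0) → f = -24
  (5, 0) → f = -20

The minimum is at (34/5, 2/5). Substituting into each constraint, equality holds for (3) and (6); the remaining constraints have slack.

(3) and (6)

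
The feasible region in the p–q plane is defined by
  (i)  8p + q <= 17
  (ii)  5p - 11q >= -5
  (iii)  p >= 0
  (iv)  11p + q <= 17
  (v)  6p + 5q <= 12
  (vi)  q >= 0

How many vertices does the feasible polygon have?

5

The feasible vertices (each the meet of two boundaries and inside every other half-plane) are:
  (0, 5/11)
  (107/91, 90/91)
  (0, 0)
  (73/49, 30/49)
  (17/11, 0)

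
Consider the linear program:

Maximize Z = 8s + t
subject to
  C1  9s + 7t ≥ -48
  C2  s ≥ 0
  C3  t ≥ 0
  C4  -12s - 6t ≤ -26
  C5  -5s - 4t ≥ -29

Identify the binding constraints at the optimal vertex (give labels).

C3 and C5

Extreme points and Z = 8s + t:
  (0, 13/3) → Z = 13/3
  (0, 29/4) → Z = 29/4
  (13/6, 0) → Z = 52/3
  (29/5, 0) → Z = 232/5

The maximum is at (29/5, 0). Substituting into each constraint, equality holds for C3 and C5; the remaining constraints have slack.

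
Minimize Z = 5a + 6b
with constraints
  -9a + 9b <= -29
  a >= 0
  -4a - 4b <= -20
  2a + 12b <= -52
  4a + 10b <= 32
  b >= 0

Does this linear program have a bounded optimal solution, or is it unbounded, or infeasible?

infeasible

The boundaries -9a + 9b = -29 and -4a - 4b = -20 meet at (37/9, 8/9), but that point violates 2a + 12b ≤ -52. Every candidate vertex is excluded by some other constraint, so the feasible region is empty.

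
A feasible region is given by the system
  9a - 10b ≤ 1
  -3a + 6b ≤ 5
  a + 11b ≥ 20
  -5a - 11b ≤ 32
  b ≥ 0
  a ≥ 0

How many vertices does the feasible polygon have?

Of the 15 pairwise boundary intersections, those satisfying every inequality are:
  (7/3, 2)
  (211/109, 179/109)
  (5/3, 5/3)

3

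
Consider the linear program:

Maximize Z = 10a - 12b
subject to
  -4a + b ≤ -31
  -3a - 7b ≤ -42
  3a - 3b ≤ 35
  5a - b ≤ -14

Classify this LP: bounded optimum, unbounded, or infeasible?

infeasible

The boundaries -4a + b = -31 and -3a - 7b = -42 meet at (259/31, 75/31), but that point violates 5a - b ≤ -14. Every candidate vertex is excluded by some other constraint, so the feasible region is empty.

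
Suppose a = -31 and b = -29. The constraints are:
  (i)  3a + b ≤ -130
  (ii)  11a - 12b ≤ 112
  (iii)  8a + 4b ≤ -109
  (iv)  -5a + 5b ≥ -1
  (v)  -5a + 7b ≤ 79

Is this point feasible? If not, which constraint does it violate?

Constraint (i): 3a + b = -122, which is not ≤ -130. All other constraints are satisfied.

not feasible — violates (i)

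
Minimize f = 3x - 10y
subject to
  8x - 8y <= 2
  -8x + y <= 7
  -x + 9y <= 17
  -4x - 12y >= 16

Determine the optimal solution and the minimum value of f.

x = -1, y = -1, minimum f = 7

Feasible corners and f = 3x - 10y:
  (-29/28, -9/7) → f = 39/4
  (-13/16, -17/16) → f = 131/16
  (-1, -1) → f = 7

The optimum lies where -8x + y = 7 and -4x - 12y = 16.
Solving simultaneously gives x = -1, y = -1.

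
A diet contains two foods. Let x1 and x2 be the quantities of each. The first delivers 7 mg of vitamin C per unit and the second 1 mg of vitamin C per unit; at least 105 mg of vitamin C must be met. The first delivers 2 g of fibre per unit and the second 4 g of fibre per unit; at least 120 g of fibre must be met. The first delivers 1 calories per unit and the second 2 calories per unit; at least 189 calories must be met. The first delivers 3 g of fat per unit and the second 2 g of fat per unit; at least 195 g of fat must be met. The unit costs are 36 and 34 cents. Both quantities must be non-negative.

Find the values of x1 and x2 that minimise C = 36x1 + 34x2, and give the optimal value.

Vertices and C = 36x1 + 34x2:
  (0, 105) → C = 3570
  (189, 0) → C = 6804
  (15/11, 1050/11) → C = 36240/11
  (3, 93) → C = 3270
The feasible region is unbounded (it extends along (0, 1), (1, 0)), but C strictly increases along every unbounded feasible direction, so there is no improving ray and the minimum is attained at a vertex.

At the optimal vertex, x1 + 2x2 = 189 and 3x1 + 2x2 = 195.
Solving simultaneously gives x1 = 3, x2 = 93.

x1 = 3, x2 = 93, minimum C = 3270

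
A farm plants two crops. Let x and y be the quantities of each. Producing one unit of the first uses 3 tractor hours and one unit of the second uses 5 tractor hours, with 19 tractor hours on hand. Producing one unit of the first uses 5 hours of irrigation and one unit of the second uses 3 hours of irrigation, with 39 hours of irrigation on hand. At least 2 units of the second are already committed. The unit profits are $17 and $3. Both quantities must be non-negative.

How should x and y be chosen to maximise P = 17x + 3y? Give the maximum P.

x = 3, y = 2, maximum P = 57

Extreme points and P = 17x + 3y:
  (0, 19/5) → P = 57/5
  (0, 2) → P = 6
  (3, 2) → P = 57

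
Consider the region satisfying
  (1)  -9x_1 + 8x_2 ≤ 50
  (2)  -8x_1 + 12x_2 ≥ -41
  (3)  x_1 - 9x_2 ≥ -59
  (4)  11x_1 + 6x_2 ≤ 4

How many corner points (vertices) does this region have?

Pairwise boundary intersections that survive every other constraint:
  (-232/11, -769/44)
  (-134/71, 293/71)
  (49/30, -419/180)

3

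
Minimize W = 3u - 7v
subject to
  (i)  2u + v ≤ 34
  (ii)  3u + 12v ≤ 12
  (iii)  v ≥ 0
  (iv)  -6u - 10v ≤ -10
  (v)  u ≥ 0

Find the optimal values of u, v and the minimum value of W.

u = 0, v = 1, minimum W = -7

Feasible corners and W = 3u - 7v:
  (4, 0) → W = 12
  (0, 1) → W = -7
  (5/3, 0) → W = 5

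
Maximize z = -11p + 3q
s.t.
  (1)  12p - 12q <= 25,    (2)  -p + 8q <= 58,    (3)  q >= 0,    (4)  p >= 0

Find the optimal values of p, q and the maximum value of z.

p = 0, q = 29/4, maximum z = 87/4

Feasible corners and z = -11p + 3q:
  (32/3, 103/12) → z = -1099/12
  (25/12, 0) → z = -275/12
  (0, 29/4) → z = 87/4
  (0, 0) → z = 0

The binding constraints are -p + 8q = 58 and p = 0.
Solving simultaneously gives p = 0, q = 29/4.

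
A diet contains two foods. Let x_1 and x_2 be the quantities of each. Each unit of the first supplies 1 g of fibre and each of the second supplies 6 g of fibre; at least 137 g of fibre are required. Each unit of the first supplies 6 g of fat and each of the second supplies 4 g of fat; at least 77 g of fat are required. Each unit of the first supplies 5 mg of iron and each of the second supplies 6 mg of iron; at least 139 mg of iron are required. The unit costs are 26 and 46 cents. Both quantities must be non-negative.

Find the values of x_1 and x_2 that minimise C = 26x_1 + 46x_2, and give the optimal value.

Feasible corners and C = 26x_1 + 46x_2:
  (0, 139/6) → C = 3197/3
  (137, 0) → C = 3562
  (1/2, 91/4) → C = 2119/2
The feasible region is unbounded (it extends along (0, 1), (1, 0)), but C strictly increases along every unbounded feasible direction, so there is no improving ray and the minimum is attained at a vertex.

x_1 = 1/2, x_2 = 91/4, minimum C = 2119/2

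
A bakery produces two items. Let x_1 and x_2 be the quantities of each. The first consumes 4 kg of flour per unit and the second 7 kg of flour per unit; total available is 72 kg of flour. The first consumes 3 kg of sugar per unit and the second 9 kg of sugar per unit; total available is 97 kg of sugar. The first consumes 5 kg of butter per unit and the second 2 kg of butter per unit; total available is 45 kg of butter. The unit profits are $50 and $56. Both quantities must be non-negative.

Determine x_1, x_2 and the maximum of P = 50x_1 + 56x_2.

Vertices and P = 50x_1 + 56x_2:
  (0, 0) → P = 0
  (0, 72/7) → P = 576
  (9, 0) → P = 450
  (19/3, 20/3) → P = 690

x_1 = 19/3, x_2 = 20/3, maximum P = 690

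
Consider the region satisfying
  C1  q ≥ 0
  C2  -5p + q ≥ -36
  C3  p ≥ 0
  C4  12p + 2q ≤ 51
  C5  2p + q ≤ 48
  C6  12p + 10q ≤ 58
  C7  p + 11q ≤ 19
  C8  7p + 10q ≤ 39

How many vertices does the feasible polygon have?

Of the 28 pairwise boundary intersections, those satisfying every inequality are:
  (0, 0)
  (17/4, 0)
  (0, 19/11)
  (197/48, 7/8)
  (19/5, 31/25)
  (239/67, 94/67)

6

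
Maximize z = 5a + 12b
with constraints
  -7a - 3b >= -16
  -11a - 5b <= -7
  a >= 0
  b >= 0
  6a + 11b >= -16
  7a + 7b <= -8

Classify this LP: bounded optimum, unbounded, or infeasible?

The boundaries -7a - 3b = -16 and a = 0 meet at (0, 16/3), but that point violates 7a + 7b ≤ -8. Every candidate vertex is excluded by some other constraint, so the feasible region is empty.

infeasible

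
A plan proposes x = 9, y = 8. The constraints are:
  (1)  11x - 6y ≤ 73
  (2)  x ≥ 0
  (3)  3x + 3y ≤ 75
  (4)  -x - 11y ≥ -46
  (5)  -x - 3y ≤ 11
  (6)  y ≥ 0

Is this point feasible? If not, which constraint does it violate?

not feasible — violates (4)

Constraint (4): -x - 11y = -97, which is not ≥ -46. All other constraints are satisfied.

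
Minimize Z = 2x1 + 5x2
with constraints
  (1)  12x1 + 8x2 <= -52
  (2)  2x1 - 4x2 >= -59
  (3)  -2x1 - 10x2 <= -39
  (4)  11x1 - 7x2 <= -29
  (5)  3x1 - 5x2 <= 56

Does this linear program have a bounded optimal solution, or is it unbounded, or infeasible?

bounded optimum

Corner points and Z = 2x1 + 5x2:
  (-85/8, 151/16) → Z = 415/16
  (-8, 11/2) → Z = 23/2
  (-31/2, 7) → Z = 4
The feasible region has finitely many vertices and no improving ray; the minimum is 4 at (-31/2, 7).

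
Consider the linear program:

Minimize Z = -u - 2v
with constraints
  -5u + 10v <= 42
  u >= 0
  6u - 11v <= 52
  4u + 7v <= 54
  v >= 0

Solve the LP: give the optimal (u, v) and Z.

u = 82/25, v = 146/25, minimum Z = -374/25

Vertices and Z = -u - 2v:
  (0, 21/5) → Z = -42/5
  (82/25, 146/25) → Z = -374/25
  (0, 0) → Z = 0
  (479/43, 58/43) → Z = -595/43
  (26/3, 0) → Z = -26/3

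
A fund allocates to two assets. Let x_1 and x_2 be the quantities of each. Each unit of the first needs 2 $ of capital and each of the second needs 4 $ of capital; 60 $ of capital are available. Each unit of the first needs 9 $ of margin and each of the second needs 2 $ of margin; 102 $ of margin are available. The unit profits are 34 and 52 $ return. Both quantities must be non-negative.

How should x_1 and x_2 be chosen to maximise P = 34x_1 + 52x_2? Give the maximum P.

Vertices and P = 34x_1 + 52x_2:
  (0, 0) → P = 0
  (0, 15) → P = 780
  (34/3, 0) → P = 1156/3
  (9, 21/2) → P = 852

x_1 = 9, x_2 = 21/2, maximum P = 852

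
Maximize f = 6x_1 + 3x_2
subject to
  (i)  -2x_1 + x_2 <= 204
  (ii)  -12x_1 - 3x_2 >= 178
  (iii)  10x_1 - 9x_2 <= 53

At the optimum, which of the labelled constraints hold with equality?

Extreme points and f = 6x_1 + 3x_2:
  (-395/9, 1046/9) → f = 256/3
  (-1889/8, -1073/4) → f = -4443/2
  (-481/46, -1208/69) → f = -2651/23

The maximum is at (-395/9, 1046/9). Substituting into each constraint, equality holds for (i) and (ii); the remaining constraints have slack.

(i) and (ii)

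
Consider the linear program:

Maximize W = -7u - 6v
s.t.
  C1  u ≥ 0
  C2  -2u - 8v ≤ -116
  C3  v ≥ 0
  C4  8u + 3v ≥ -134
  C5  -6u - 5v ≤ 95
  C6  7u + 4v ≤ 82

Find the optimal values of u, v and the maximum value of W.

u = 0, v = 29/2, maximum W = -87

Extreme points and W = -7u - 6v:
  (0, 29/2) → W = -87
  (0, 41/2) → W = -123
  (4, 27/2) → W = -109

The optimum lies where u = 0 and -2u - 8v = -116.
Solving simultaneously gives u = 0, v = 29/2.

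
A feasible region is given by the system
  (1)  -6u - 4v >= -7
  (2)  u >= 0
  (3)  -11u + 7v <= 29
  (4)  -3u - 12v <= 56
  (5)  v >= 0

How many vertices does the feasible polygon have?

3

The feasible vertices (each the meet of two boundaries and inside every other half-plane) are:
  (0, 7/4)
  (7/6, 0)
  (0, 0)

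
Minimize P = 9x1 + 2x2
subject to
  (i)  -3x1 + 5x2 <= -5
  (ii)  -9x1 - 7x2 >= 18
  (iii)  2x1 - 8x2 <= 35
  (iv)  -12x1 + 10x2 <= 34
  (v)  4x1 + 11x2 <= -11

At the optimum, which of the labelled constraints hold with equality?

Feasible corners and P = 9x1 + 2x2:
  (-5/6, -3/2) → P = -21/2
  (-22/3, -27/5) → P = -384/5
  (101/86, -351/86) → P = 207/86
  (-311/38, -122/19) → P = -173/2

The minimum is at (-311/38, -122/19). Substituting into each constraint, equality holds for (iii) and (iv); the remaining constraints have slack.

(iii) and (iv)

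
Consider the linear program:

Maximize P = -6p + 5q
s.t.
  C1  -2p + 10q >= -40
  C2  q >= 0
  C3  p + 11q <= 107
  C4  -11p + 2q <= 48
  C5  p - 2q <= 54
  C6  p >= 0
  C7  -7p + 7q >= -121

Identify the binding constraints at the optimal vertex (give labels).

C3 and C6

Vertices and P = -6p + 5q:
  (0, 0) → P = 0
  (121/7, 0) → P = -726/7
  (0, 107/11) → P = 535/11
  (520/21, 157/21) → P = -2335/21

The maximum is at (0, 107/11). Substituting into each constraint, equality holds for C3 and C6; the remaining constraints have slack.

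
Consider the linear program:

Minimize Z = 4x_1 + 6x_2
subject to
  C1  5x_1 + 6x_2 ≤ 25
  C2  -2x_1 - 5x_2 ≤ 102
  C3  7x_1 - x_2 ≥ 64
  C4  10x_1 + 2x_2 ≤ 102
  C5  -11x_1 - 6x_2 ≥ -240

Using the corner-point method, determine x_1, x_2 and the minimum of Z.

x_1 = 218/37, x_2 = -842/37, minimum Z = -4180/37

Vertices and Z = 4x_1 + 6x_2:
  (409/47, -145/47) → Z = 766/47
  (281/25, -26/5) → Z = 344/25
  (218/37, -842/37) → Z = -4180/37
  (357/23, -612/23) → Z = -2244/23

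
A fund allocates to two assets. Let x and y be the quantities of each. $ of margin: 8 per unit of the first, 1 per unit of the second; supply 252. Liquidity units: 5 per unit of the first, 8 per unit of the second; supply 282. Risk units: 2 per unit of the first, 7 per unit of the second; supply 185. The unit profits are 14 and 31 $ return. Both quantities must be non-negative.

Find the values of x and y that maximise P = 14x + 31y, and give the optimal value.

x = 26, y = 19, maximum P = 953

Feasible corners and P = 14x + 31y:
  (0, 0) → P = 0
  (0, 185/7) → P = 5735/7
  (63/2, 0) → P = 441
  (1734/59, 996/59) → P = 55152/59
  (26, 19) → P = 953

At the optimal vertex, 5x + 8y = 282 and 2x + 7y = 185.
Solving simultaneously gives x = 26, y = 19.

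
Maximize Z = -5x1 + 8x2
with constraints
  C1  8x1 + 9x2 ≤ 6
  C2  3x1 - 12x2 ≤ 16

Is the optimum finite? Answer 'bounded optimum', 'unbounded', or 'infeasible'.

unbounded

From the feasible point (72/41, -110/123), moving in the direction (-12, -3) keeps every constraint satisfied while Z increases without bound.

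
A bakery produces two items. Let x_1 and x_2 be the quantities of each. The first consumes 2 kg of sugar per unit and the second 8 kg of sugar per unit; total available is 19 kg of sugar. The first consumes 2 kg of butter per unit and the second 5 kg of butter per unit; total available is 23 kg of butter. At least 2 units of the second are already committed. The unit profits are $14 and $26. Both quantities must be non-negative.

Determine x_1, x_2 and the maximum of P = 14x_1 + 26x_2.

Extreme points and P = 14x_1 + 26x_2:
  (0, 19/8) → P = 247/4
  (0, 2) → P = 52
  (3/2, 2) → P = 73

The binding constraints are 2x_1 + 8x_2 = 19 and x_2 = 2.
Solving simultaneously gives x_1 = 3/2, x_2 = 2.

x_1 = 3/2, x_2 = 2, maximum P = 73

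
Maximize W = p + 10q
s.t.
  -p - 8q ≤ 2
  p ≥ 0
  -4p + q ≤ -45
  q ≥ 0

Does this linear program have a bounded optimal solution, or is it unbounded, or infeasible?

unbounded

From the feasible point (45/4, 0), moving in the direction (1, 4) keeps every constraint satisfied while W increases without bound.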